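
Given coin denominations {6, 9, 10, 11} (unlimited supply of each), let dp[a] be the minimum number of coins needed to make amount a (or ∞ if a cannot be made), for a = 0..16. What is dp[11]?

1

 a  0  1  2  3  4  5  6  7  8  9 10 11 12 13 14 15 16
dp  0  -  -  -  -  -  1  -  -  1  1  1  2  -  -  2  2
(- denotes ∞ / unreachable)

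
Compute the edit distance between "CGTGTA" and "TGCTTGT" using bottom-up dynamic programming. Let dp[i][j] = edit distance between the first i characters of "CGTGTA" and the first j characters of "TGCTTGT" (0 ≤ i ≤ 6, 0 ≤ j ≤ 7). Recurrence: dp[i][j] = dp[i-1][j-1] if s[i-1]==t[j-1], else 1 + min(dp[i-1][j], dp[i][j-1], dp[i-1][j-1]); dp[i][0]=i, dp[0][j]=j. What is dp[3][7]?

   ''  T  G  C  T  T  G  T
''  0  1  2  3  4  5  6  7
 C  1  1  2  2  3  4  5  6
 G  2  2  1  2  3  4  4  5
 T  3  2  2  2  2  3  4  4
 G  4  3  2  3  3  3  3  4
 T  5  4  3  3  3  3  4  3
 A  6  5  4  4  4  4  4  4

4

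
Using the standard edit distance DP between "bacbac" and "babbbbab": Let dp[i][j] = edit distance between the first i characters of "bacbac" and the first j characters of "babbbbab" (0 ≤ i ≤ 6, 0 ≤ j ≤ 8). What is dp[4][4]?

   ''  b  a  b  b  b  b  a  b
''  0  1  2  3  4  5  6  7  8
 b  1  0  1  2  3  4  5  6  7
 a  2  1  0  1  2  3  4  5  6
 c  3  2  1  1  2  3  4  5  6
 b  4  3  2  1  1  2  3  4  5
 a  5  4  3  2  2  2  3  3  4
 c  6  5  4  3  3  3  3  4  4

1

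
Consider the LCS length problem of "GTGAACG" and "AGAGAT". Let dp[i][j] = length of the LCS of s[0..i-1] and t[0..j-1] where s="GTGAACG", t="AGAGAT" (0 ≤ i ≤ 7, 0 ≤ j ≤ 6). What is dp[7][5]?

   ''  A  G  A  G  A  T
''  0  0  0  0  0  0  0
 G  0  0  1  1  1  1  1
 T  0  0  1  1  1  1  2
 G  0  0  1  1  2  2  2
 A  0  1  1  2  2  3  3
 A  0  1  1  2  2  3  3
 C  0  1  1  2  2  3  3
 G  0  1  2  2  3  3  3

3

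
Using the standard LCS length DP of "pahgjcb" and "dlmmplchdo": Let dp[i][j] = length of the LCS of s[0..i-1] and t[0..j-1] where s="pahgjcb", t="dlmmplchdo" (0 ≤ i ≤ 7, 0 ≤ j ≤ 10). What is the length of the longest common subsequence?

2

   ''  d  l  m  m  p  l  c  h  d  o
''  0  0  0  0  0  0  0  0  0  0  0
 p  0  0  0  0  0  1  1  1  1  1  1
 a  0  0  0  0  0  1  1  1  1  1  1
 h  0  0  0  0  0  1  1  1  2  2  2
 g  0  0  0  0  0  1  1  1  2  2  2
 j  0  0  0  0  0  1  1  1  2  2  2
 c  0  0  0  0  0  1  1  2  2  2  2
 b  0  0  0  0  0  1  1  2  2  2  2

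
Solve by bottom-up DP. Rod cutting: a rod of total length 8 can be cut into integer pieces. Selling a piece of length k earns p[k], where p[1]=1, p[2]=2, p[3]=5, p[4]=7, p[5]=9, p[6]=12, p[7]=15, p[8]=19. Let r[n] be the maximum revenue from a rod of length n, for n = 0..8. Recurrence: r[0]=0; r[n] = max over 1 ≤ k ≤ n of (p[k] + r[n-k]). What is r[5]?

   n    0    1    2    3    4    5    6    7    8
r[n]    0    1    2    5    7    9   12   15   19

9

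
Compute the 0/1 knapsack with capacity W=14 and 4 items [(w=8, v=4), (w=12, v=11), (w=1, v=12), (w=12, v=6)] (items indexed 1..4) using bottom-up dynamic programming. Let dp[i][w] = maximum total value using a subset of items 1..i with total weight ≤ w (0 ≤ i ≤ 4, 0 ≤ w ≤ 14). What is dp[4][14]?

23

i\w   0   1   2   3   4   5   6   7   8   9  10  11  12  13  14
  0   0   0   0   0   0   0   0   0   0   0   0   0   0   0   0
  1   0   0   0   0   0   0   0   0   4   4   4   4   4   4   4
  2   0   0   0   0   0   0   0   0   4   4   4   4  11  11  11
  3   0  12  12  12  12  12  12  12  12  16  16  16  16  23  23
  4   0  12  12  12  12  12  12  12  12  16  16  16  16  23  23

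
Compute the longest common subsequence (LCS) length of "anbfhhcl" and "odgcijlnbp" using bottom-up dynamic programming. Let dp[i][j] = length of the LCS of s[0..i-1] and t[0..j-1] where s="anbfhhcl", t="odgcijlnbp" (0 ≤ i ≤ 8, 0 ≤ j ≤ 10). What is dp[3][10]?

2

   ''  o  d  g  c  i  j  l  n  b  p
''  0  0  0  0  0  0  0  0  0  0  0
 a  0  0  0  0  0  0  0  0  0  0  0
 n  0  0  0  0  0  0  0  0  1  1  1
 b  0  0  0  0  0  0  0  0  1  2  2
 f  0  0  0  0  0  0  0  0  1  2  2
 h  0  0  0  0  0  0  0  0  1  2  2
 h  0  0  0  0  0  0  0  0  1  2  2
 c  0  0  0  0  1  1  1  1  1  2  2
 l  0  0  0  0  1  1  1  2  2  2  2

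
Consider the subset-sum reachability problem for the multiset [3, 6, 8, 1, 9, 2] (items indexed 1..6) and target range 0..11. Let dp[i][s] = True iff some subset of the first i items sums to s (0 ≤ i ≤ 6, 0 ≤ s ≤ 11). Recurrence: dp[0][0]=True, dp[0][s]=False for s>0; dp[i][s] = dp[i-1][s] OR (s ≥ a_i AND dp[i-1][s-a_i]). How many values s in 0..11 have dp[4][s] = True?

10

i\s   0   1   2   3   4   5   6   7   8   9  10  11
  0   T   F   F   F   F   F   F   F   F   F   F   F
  1   T   F   F   T   F   F   F   F   F   F   F   F
  2   T   F   F   T   F   F   T   F   F   T   F   F
  3   T   F   F   T   F   F   T   F   T   T   F   T
  4   T   T   F   T   T   F   T   T   T   T   T   T
  5   T   T   F   T   T   F   T   T   T   T   T   T
  6   T   T   T   T   T   T   T   T   T   T   T   T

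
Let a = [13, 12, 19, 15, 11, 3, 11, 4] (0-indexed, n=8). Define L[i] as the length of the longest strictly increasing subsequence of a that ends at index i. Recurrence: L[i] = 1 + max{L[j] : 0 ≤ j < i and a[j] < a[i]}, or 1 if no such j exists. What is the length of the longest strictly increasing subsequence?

2

   i    0    1    2    3    4    5    6    7
a[i]   13   12   19   15   11    3   11    4
L[i]    1    1    2    2    1    1    2    2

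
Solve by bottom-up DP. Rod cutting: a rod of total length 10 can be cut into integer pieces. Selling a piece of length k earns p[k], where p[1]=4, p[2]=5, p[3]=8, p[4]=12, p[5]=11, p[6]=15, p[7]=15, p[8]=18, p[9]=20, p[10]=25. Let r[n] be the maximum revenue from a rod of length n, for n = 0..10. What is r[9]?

   n    0    1    2    3    4    5    6    7    8    9   10
r[n]    0    4    8   12   16   20   24   28   32   36   40

36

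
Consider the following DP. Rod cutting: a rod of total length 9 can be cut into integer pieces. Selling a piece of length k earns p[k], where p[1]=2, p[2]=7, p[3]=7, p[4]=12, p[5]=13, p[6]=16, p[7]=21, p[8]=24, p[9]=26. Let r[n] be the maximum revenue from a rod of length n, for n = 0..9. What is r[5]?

16

   n    0    1    2    3    4    5    6    7    8    9
r[n]    0    2    7    9   14   16   21   23   28   30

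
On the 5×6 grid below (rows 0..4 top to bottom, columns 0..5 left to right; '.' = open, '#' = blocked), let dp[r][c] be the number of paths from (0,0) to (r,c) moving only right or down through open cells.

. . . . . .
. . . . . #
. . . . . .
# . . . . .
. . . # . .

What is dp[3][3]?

19

r\c   0   1   2   3   4   5
  0   1   1   1   1   1   1
  1   1   2   3   4   5   0
  2   1   3   6  10  15  15
  3   0   3   9  19  34  49
  4   0   3  12   0  34  83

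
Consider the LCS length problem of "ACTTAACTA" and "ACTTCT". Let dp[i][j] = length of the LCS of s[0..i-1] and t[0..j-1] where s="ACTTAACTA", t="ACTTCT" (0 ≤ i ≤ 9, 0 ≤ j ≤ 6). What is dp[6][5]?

4

   ''  A  C  T  T  C  T
''  0  0  0  0  0  0  0
 A  0  1  1  1  1  1  1
 C  0  1  2  2  2  2  2
 T  0  1  2  3  3  3  3
 T  0  1  2  3  4  4  4
 A  0  1  2  3  4  4  4
 A  0  1  2  3  4  4  4
 C  0  1  2  3  4  5  5
 T  0  1  2  3  4  5  6
 A  0  1  2  3  4  5  6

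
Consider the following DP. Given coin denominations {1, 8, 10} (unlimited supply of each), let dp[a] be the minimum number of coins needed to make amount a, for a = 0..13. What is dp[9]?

 a  0  1  2  3  4  5  6  7  8  9 10 11 12 13
dp  0  1  2  3  4  5  6  7  1  2  1  2  3  4

2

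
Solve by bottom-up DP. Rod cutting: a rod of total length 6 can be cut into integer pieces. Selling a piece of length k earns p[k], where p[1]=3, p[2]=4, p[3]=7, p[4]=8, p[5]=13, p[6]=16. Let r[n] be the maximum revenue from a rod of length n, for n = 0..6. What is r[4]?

12

   n    0    1    2    3    4    5    6
r[n]    0    3    6    9   12   15   18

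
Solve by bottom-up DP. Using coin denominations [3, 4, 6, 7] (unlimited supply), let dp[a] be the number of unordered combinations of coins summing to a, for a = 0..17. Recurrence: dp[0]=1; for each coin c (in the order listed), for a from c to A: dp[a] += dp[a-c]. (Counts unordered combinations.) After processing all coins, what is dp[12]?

4

after  coin     0     1     2     3     4     5     6     7     8     9    10    11    12    13    14    15    16    17
          3     1     0     0     1     0     0     1     0     0     1     0     0     1     0     0     1     0     0
          4     1     0     0     1     1     0     1     1     1     1     1     1     2     1     1     2     2     1
          6     1     0     0     1     1     0     2     1     1     2     2     1     4     2     2     4     4     2
          7     1     0     0     1     1     0     2     2     1     2     3     2     4     4     4     5     6     5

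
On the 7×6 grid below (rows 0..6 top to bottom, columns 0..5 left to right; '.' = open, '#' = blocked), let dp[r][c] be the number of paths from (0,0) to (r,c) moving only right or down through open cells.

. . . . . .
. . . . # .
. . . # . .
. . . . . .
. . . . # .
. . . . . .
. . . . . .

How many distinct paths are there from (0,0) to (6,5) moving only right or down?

177

r\c   0   1   2   3   4   5
  0   1   1   1   1   1   1
  1   1   2   3   4   0   1
  2   1   3   6   0   0   1
  3   1   4  10  10  10  11
  4   1   5  15  25   0  11
  5   1   6  21  46  46  57
  6   1   7  28  74 120 177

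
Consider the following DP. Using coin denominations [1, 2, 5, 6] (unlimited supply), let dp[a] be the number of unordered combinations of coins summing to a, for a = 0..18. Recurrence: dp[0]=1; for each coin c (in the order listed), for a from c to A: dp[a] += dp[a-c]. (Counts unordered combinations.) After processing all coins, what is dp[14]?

after  coin     0     1     2     3     4     5     6     7     8     9    10    11    12    13    14    15    16    17    18
          1     1     1     1     1     1     1     1     1     1     1     1     1     1     1     1     1     1     1     1
          2     1     1     2     2     3     3     4     4     5     5     6     6     7     7     8     8     9     9    10
          5     1     1     2     2     3     4     5     6     7     8    10    11    13    14    16    18    20    22    24
          6     1     1     2     2     3     4     6     7     9    10    13    15    19    21    25    28    33    37    43

25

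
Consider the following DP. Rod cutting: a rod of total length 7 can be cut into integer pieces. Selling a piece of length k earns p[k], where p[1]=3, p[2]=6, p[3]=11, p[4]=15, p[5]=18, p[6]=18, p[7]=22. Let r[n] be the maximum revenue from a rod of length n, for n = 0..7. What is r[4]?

   n    0    1    2    3    4    5    6    7
r[n]    0    3    6   11   15   18   22   26

15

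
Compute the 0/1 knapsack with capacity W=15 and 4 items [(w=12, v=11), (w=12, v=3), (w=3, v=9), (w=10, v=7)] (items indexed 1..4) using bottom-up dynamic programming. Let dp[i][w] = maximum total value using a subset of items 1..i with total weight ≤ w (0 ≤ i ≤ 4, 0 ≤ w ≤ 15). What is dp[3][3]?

i\w   0   1   2   3   4   5   6   7   8   9  10  11  12  13  14  15
  0   0   0   0   0   0   0   0   0   0   0   0   0   0   0   0   0
  1   0   0   0   0   0   0   0   0   0   0   0   0  11  11  11  11
  2   0   0   0   0   0   0   0   0   0   0   0   0  11  11  11  11
  3   0   0   0   9   9   9   9   9   9   9   9   9  11  11  11  20
  4   0   0   0   9   9   9   9   9   9   9   9   9  11  16  16  20

9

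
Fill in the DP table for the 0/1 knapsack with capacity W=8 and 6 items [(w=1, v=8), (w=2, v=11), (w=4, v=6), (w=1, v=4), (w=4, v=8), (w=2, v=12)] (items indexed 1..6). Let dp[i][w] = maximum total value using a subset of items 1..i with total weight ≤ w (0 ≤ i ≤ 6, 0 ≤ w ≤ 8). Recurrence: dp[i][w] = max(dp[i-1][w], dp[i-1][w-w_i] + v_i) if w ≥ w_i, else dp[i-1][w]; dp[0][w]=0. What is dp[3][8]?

i\w   0   1   2   3   4   5   6   7   8
  0   0   0   0   0   0   0   0   0   0
  1   0   8   8   8   8   8   8   8   8
  2   0   8  11  19  19  19  19  19  19
  3   0   8  11  19  19  19  19  25  25
  4   0   8  12  19  23  23  23  25  29
  5   0   8  12  19  23  23  23  27  31
  6   0   8  12  20  24  31  35  35  35

25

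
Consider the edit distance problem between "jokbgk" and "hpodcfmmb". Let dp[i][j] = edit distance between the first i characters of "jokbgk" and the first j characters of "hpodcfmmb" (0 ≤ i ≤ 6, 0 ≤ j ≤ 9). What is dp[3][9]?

8

   ''  h  p  o  d  c  f  m  m  b
''  0  1  2  3  4  5  6  7  8  9
 j  1  1  2  3  4  5  6  7  8  9
 o  2  2  2  2  3  4  5  6  7  8
 k  3  3  3  3  3  4  5  6  7  8
 b  4  4  4  4  4  4  5  6  7  7
 g  5  5  5  5  5  5  5  6  7  8
 k  6  6  6  6  6  6  6  6  7  8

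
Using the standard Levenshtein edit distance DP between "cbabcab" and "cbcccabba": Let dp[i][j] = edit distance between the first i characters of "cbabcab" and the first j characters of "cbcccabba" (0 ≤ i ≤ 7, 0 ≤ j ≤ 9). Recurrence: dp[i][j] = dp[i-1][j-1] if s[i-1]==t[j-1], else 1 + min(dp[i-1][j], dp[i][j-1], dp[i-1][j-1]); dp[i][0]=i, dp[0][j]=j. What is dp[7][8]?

3

   ''  c  b  c  c  c  a  b  b  a
''  0  1  2  3  4  5  6  7  8  9
 c  1  0  1  2  3  4  5  6  7  8
 b  2  1  0  1  2  3  4  5  6  7
 a  3  2  1  1  2  3  3  4  5  6
 b  4  3  2  2  2  3  4  3  4  5
 c  5  4  3  2  2  2  3  4  4  5
 a  6  5  4  3  3  3  2  3  4  4
 b  7  6  5  4  4  4  3  2  3  4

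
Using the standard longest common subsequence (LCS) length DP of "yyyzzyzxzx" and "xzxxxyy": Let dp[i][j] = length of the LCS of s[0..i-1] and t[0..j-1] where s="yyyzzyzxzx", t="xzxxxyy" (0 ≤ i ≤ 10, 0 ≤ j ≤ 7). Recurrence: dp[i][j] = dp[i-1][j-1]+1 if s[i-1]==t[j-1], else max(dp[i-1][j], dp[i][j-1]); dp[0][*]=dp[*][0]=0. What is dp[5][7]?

   ''  x  z  x  x  x  y  y
''  0  0  0  0  0  0  0  0
 y  0  0  0  0  0  0  1  1
 y  0  0  0  0  0  0  1  2
 y  0  0  0  0  0  0  1  2
 z  0  0  1  1  1  1  1  2
 z  0  0  1  1  1  1  1  2
 y  0  0  1  1  1  1  2  2
 z  0  0  1  1  1  1  2  2
 x  0  1  1  2  2  2  2  2
 z  0  1  2  2  2  2  2  2
 x  0  1  2  3  3  3  3  3

2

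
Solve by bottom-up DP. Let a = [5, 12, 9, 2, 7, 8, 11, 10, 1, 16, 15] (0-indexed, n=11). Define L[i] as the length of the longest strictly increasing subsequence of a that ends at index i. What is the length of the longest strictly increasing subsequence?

5

   i    0    1    2    3    4    5    6    7    8    9   10
a[i]    5   12    9    2    7    8   11   10    1   16   15
L[i]    1    2    2    1    2    3    4    4    1    5    5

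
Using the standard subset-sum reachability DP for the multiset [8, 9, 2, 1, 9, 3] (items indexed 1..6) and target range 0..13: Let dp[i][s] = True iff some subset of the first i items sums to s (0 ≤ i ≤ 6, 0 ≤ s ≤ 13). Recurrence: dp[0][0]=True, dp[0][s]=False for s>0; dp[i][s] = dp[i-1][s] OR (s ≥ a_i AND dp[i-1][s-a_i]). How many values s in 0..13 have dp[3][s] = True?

6

i\s   0   1   2   3   4   5   6   7   8   9  10  11  12  13
  0   T   F   F   F   F   F   F   F   F   F   F   F   F   F
  1   T   F   F   F   F   F   F   F   T   F   F   F   F   F
  2   T   F   F   F   F   F   F   F   T   T   F   F   F   F
  3   T   F   T   F   F   F   F   F   T   T   T   T   F   F
  4   T   T   T   T   F   F   F   F   T   T   T   T   T   F
  5   T   T   T   T   F   F   F   F   T   T   T   T   T   F
  6   T   T   T   T   T   T   T   F   T   T   T   T   T   T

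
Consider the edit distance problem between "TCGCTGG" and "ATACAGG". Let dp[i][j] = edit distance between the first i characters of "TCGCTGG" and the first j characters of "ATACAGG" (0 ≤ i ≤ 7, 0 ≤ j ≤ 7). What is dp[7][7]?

   ''  A  T  A  C  A  G  G
''  0  1  2  3  4  5  6  7
 T  1  1  1  2  3  4  5  6
 C  2  2  2  2  2  3  4  5
 G  3  3  3  3  3  3  3  4
 C  4  4  4  4  3  4  4  4
 T  5  5  4  5  4  4  5  5
 G  6  6  5  5  5  5  4  5
 G  7  7  6  6  6  6  5  4

4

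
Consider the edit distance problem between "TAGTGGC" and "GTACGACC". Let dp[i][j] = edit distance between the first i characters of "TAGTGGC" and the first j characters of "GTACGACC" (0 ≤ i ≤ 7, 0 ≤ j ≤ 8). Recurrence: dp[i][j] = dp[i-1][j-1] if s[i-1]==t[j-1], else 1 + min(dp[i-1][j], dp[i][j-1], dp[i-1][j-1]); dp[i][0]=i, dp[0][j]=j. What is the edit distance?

   ''  G  T  A  C  G  A  C  C
''  0  1  2  3  4  5  6  7  8
 T  1  1  1  2  3  4  5  6  7
 A  2  2  2  1  2  3  4  5  6
 G  3  2  3  2  2  2  3  4  5
 T  4  3  2  3  3  3  3  4  5
 G  5  4  3  3  4  3  4  4  5
 G  6  5  4  4  4  4  4  5  5
 C  7  6  5  5  4  5  5  4  5

5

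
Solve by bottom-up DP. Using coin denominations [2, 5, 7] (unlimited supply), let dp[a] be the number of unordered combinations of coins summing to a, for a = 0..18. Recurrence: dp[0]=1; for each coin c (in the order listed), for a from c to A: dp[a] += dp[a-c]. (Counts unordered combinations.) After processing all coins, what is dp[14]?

4

after  coin     0     1     2     3     4     5     6     7     8     9    10    11    12    13    14    15    16    17    18
          2     1     0     1     0     1     0     1     0     1     0     1     0     1     0     1     0     1     0     1
          5     1     0     1     0     1     1     1     1     1     1     2     1     2     1     2     2     2     2     2
          7     1     0     1     0     1     1     1     2     1     2     2     2     3     2     4     3     4     4     4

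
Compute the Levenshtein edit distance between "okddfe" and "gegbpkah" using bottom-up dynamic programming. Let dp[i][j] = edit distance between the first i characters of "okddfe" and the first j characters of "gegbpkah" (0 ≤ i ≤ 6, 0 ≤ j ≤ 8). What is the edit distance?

   ''  g  e  g  b  p  k  a  h
''  0  1  2  3  4  5  6  7  8
 o  1  1  2  3  4  5  6  7  8
 k  2  2  2  3  4  5  5  6  7
 d  3  3  3  3  4  5  6  6  7
 d  4  4  4  4  4  5  6  7  7
 f  5  5  5  5  5  5  6  7  8
 e  6  6  5  6  6  6  6  7  8

8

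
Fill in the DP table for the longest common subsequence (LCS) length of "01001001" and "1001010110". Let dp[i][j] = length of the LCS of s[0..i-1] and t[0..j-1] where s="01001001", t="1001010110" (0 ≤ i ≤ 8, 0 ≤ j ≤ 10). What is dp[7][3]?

   ''  1  0  0  1  0  1  0  1  1  0
''  0  0  0  0  0  0  0  0  0  0  0
 0  0  0  1  1  1  1  1  1  1  1  1
 1  0  1  1  1  2  2  2  2  2  2  2
 0  0  1  2  2  2  3  3  3  3  3  3
 0  0  1  2  3  3  3  3  4  4  4  4
 1  0  1  2  3  4  4  4  4  5  5  5
 0  0  1  2  3  4  5  5  5  5  5  6
 0  0  1  2  3  4  5  5  6  6  6  6
 1  0  1  2  3  4  5  6  6  7  7  7

3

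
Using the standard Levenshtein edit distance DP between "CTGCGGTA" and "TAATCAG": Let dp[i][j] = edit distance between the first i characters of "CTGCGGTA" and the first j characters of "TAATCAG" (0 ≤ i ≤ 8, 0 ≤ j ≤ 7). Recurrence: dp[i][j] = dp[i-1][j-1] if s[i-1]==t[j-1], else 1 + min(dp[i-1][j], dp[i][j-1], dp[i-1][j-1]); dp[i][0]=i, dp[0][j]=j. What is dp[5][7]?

5

   ''  T  A  A  T  C  A  G
''  0  1  2  3  4  5  6  7
 C  1  1  2  3  4  4  5  6
 T  2  1  2  3  3  4  5  6
 G  3  2  2  3  4  4  5  5
 C  4  3  3  3  4  4  5  6
 G  5  4  4  4  4  5  5  5
 G  6  5  5  5  5  5  6  5
 T  7  6  6  6  5  6  6  6
 A  8  7  6  6  6  6  6  7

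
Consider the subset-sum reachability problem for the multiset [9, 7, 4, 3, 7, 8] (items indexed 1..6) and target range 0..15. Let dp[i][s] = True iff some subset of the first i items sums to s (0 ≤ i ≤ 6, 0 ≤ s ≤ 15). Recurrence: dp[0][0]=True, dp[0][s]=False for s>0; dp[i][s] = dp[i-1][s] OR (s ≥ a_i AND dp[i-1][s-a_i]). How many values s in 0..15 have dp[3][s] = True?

i\s   0   1   2   3   4   5   6   7   8   9  10  11  12  13  14  15
  0   T   F   F   F   F   F   F   F   F   F   F   F   F   F   F   F
  1   T   F   F   F   F   F   F   F   F   T   F   F   F   F   F   F
  2   T   F   F   F   F   F   F   T   F   T   F   F   F   F   F   F
  3   T   F   F   F   T   F   F   T   F   T   F   T   F   T   F   F
  4   T   F   F   T   T   F   F   T   F   T   T   T   T   T   T   F
  5   T   F   F   T   T   F   F   T   F   T   T   T   T   T   T   F
  6   T   F   F   T   T   F   F   T   T   T   T   T   T   T   T   T

6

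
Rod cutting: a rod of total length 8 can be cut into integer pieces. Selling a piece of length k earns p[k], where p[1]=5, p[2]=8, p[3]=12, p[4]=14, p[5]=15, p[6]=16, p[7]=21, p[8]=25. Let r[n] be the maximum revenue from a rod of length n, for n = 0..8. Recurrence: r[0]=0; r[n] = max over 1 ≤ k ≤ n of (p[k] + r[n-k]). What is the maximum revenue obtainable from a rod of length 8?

   n    0    1    2    3    4    5    6    7    8
r[n]    0    5   10   15   20   25   30   35   40

40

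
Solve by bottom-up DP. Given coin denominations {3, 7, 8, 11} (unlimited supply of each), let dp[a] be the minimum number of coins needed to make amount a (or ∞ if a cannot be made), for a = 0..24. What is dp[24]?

 a  0  1  2  3  4  5  6  7  8  9 10 11 12 13 14 15 16 17 18 19 20 21 22 23 24
dp  0  -  -  1  -  -  2  1  1  3  2  1  4  3  2  2  2  3  2  2  4  3  2  3  3
(- denotes ∞ / unreachable)

3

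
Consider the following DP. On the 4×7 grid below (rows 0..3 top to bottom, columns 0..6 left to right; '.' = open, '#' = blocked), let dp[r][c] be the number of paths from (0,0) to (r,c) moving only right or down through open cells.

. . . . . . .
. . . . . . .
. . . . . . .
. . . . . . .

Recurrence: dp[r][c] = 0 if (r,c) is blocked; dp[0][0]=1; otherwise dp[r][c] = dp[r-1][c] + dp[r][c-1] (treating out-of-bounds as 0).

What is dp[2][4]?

r\c   0   1   2   3   4   5   6
  0   1   1   1   1   1   1   1
  1   1   2   3   4   5   6   7
  2   1   3   6  10  15  21  28
  3   1   4  10  20  35  56  84

15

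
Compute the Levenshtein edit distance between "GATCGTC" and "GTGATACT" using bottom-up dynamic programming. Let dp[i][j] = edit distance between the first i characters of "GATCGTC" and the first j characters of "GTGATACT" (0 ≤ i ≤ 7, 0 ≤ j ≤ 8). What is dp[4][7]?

3

   ''  G  T  G  A  T  A  C  T
''  0  1  2  3  4  5  6  7  8
 G  1  0  1  2  3  4  5  6  7
 A  2  1  1  2  2  3  4  5  6
 T  3  2  1  2  3  2  3  4  5
 C  4  3  2  2  3  3  3  3  4
 G  5  4  3  2  3  4  4  4  4
 T  6  5  4  3  3  3  4  5  4
 C  7  6  5  4  4  4  4  4  5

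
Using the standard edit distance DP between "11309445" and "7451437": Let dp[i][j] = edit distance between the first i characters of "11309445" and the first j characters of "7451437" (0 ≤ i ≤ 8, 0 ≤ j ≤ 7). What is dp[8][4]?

   ''  7  4  5  1  4  3  7
''  0  1  2  3  4  5  6  7
 1  1  1  2  3  3  4  5  6
 1  2  2  2  3  3  4  5  6
 3  3  3  3  3  4  4  4  5
 0  4  4  4  4  4  5  5  5
 9  5  5  5  5  5  5  6  6
 4  6  6  5  6  6  5  6  7
 4  7  7  6  6  7  6  6  7
 5  8  8  7  6  7  7  7  7

7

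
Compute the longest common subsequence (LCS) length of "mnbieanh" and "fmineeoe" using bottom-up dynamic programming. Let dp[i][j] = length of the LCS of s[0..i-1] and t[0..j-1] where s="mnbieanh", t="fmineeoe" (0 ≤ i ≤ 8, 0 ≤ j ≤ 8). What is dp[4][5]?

2

   ''  f  m  i  n  e  e  o  e
''  0  0  0  0  0  0  0  0  0
 m  0  0  1  1  1  1  1  1  1
 n  0  0  1  1  2  2  2  2  2
 b  0  0  1  1  2  2  2  2  2
 i  0  0  1  2  2  2  2  2  2
 e  0  0  1  2  2  3  3  3  3
 a  0  0  1  2  2  3  3  3  3
 n  0  0  1  2  3  3  3  3  3
 h  0  0  1  2  3  3  3  3  3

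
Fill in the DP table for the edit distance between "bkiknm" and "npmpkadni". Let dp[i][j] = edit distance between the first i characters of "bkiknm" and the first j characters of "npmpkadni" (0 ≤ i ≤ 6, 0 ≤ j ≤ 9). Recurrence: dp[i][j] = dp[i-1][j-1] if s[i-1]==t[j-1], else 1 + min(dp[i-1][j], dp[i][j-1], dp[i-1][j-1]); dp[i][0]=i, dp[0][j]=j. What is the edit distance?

   ''  n  p  m  p  k  a  d  n  i
''  0  1  2  3  4  5  6  7  8  9
 b  1  1  2  3  4  5  6  7  8  9
 k  2  2  2  3  4  4  5  6  7  8
 i  3  3  3  3  4  5  5  6  7  7
 k  4  4  4  4  4  4  5  6  7  8
 n  5  4  5  5  5  5  5  6  6  7
 m  6  5  5  5  6  6  6  6  7  7

7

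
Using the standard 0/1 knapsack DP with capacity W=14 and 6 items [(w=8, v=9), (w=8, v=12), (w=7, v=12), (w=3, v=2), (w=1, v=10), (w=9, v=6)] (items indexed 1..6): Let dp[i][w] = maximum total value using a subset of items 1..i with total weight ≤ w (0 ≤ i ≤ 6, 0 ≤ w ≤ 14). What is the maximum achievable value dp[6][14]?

i\w   0   1   2   3   4   5   6   7   8   9  10  11  12  13  14
  0   0   0   0   0   0   0   0   0   0   0   0   0   0   0   0
  1   0   0   0   0   0   0   0   0   9   9   9   9   9   9   9
  2   0   0   0   0   0   0   0   0  12  12  12  12  12  12  12
  3   0   0   0   0   0   0   0  12  12  12  12  12  12  12  12
  4   0   0   0   2   2   2   2  12  12  12  14  14  14  14  14
  5   0  10  10  10  12  12  12  12  22  22  22  24  24  24  24
  6   0  10  10  10  12  12  12  12  22  22  22  24  24  24  24

24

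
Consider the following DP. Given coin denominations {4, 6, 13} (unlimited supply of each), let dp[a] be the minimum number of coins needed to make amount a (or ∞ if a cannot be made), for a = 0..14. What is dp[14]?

3

 a  0  1  2  3  4  5  6  7  8  9 10 11 12 13 14
dp  0  -  -  -  1  -  1  -  2  -  2  -  2  1  3
(- denotes ∞ / unreachable)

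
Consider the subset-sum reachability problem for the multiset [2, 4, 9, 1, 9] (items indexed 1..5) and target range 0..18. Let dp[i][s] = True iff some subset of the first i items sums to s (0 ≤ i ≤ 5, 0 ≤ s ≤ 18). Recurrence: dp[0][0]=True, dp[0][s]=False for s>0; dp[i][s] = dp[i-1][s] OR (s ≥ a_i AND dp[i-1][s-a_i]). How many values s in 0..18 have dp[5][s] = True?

i\s   0   1   2   3   4   5   6   7   8   9  10  11  12  13  14  15  16  17  18
  0   T   F   F   F   F   F   F   F   F   F   F   F   F   F   F   F   F   F   F
  1   T   F   T   F   F   F   F   F   F   F   F   F   F   F   F   F   F   F   F
  2   T   F   T   F   T   F   T   F   F   F   F   F   F   F   F   F   F   F   F
  3   T   F   T   F   T   F   T   F   F   T   F   T   F   T   F   T   F   F   F
  4   T   T   T   T   T   T   T   T   F   T   T   T   T   T   T   T   T   F   F
  5   T   T   T   T   T   T   T   T   F   T   T   T   T   T   T   T   T   F   T

17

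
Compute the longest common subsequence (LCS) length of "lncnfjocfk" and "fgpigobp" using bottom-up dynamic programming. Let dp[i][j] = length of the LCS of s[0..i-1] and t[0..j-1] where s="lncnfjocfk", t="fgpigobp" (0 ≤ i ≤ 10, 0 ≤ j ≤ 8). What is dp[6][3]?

1

   ''  f  g  p  i  g  o  b  p
''  0  0  0  0  0  0  0  0  0
 l  0  0  0  0  0  0  0  0  0
 n  0  0  0  0  0  0  0  0  0
 c  0  0  0  0  0  0  0  0  0
 n  0  0  0  0  0  0  0  0  0
 f  0  1  1  1  1  1  1  1  1
 j  0  1  1  1  1  1  1  1  1
 o  0  1  1  1  1  1  2  2  2
 c  0  1  1  1  1  1  2  2  2
 f  0  1  1  1  1  1  2  2  2
 k  0  1  1  1  1  1  2  2  2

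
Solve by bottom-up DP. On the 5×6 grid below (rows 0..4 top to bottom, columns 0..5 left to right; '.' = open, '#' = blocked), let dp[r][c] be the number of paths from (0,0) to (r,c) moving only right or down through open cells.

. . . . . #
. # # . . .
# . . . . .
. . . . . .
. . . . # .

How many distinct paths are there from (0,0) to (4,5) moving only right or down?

r\c   0   1   2   3   4   5
  0   1   1   1   1   1   0
  1   1   0   0   1   2   2
  2   0   0   0   1   3   5
  3   0   0   0   1   4   9
  4   0   0   0   1   0   9

9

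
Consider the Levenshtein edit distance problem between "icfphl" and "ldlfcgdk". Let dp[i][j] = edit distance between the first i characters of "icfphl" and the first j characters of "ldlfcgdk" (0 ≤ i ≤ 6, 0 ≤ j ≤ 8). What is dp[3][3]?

   ''  l  d  l  f  c  g  d  k
''  0  1  2  3  4  5  6  7  8
 i  1  1  2  3  4  5  6  7  8
 c  2  2  2  3  4  4  5  6  7
 f  3  3  3  3  3  4  5  6  7
 p  4  4  4  4  4  4  5  6  7
 h  5  5  5  5  5  5  5  6  7
 l  6  5  6  5  6  6  6  6  7

3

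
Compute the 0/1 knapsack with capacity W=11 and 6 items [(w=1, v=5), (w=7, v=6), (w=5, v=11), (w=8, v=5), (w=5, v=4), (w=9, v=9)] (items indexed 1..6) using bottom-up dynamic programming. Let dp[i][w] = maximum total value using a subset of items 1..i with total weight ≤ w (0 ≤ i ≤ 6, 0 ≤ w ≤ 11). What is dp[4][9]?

i\w   0   1   2   3   4   5   6   7   8   9  10  11
  0   0   0   0   0   0   0   0   0   0   0   0   0
  1   0   5   5   5   5   5   5   5   5   5   5   5
  2   0   5   5   5   5   5   5   6  11  11  11  11
  3   0   5   5   5   5  11  16  16  16  16  16  16
  4   0   5   5   5   5  11  16  16  16  16  16  16
  5   0   5   5   5   5  11  16  16  16  16  16  20
  6   0   5   5   5   5  11  16  16  16  16  16  20

16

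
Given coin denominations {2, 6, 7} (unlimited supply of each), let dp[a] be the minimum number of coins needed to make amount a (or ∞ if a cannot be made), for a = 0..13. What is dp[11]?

 a  0  1  2  3  4  5  6  7  8  9 10 11 12 13
dp  0  -  1  -  2  -  1  1  2  2  3  3  2  2
(- denotes ∞ / unreachable)

3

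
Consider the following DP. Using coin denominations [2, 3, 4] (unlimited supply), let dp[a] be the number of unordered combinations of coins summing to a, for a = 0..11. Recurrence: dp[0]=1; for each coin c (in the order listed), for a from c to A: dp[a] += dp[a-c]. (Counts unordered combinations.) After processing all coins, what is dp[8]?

4

after  coin     0     1     2     3     4     5     6     7     8     9    10    11
          2     1     0     1     0     1     0     1     0     1     0     1     0
          3     1     0     1     1     1     1     2     1     2     2     2     2
          4     1     0     1     1     2     1     3     2     4     3     5     4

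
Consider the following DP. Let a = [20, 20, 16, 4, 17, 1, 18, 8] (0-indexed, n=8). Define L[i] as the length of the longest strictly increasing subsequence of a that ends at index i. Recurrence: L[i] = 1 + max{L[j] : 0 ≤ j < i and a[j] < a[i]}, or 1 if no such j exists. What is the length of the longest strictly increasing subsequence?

3

   i    0    1    2    3    4    5    6    7
a[i]   20   20   16    4   17    1   18    8
L[i]    1    1    1    1    2    1    3    2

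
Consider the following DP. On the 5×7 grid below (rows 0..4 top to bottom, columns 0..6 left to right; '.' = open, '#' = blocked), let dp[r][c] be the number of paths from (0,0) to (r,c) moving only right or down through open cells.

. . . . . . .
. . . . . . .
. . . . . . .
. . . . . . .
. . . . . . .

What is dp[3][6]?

84

r\c   0   1   2   3   4   5   6
  0   1   1   1   1   1   1   1
  1   1   2   3   4   5   6   7
  2   1   3   6  10  15  21  28
  3   1   4  10  20  35  56  84
  4   1   5  15  35  70 126 210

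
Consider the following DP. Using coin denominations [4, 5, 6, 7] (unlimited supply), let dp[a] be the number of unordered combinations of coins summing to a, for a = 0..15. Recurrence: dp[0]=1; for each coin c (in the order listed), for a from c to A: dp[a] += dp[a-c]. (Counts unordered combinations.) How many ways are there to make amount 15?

after  coin     0     1     2     3     4     5     6     7     8     9    10    11    12    13    14    15
          4     1     0     0     0     1     0     0     0     1     0     0     0     1     0     0     0
          5     1     0     0     0     1     1     0     0     1     1     1     0     1     1     1     1
          6     1     0     0     0     1     1     1     0     1     1     2     1     2     1     2     2
          7     1     0     0     0     1     1     1     1     1     1     2     2     3     2     3     3

3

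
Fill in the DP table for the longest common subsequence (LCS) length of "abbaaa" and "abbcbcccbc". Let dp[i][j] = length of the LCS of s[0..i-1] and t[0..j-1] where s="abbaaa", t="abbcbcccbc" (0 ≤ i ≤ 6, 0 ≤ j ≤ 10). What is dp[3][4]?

   ''  a  b  b  c  b  c  c  c  b  c
''  0  0  0  0  0  0  0  0  0  0  0
 a  0  1  1  1  1  1  1  1  1  1  1
 b  0  1  2  2  2  2  2  2  2  2  2
 b  0  1  2  3  3  3  3  3  3  3  3
 a  0  1  2  3  3  3  3  3  3  3  3
 a  0  1  2  3  3  3  3  3  3  3  3
 a  0  1  2  3  3  3  3  3  3  3  3

3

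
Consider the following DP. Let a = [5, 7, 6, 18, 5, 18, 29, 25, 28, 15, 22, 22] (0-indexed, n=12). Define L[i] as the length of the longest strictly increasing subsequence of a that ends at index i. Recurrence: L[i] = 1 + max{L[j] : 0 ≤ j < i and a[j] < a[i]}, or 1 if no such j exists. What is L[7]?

4

   i    0    1    2    3    4    5    6    7    8    9   10   11
a[i]    5    7    6   18    5   18   29   25   28   15   22   22
L[i]    1    2    2    3    1    3    4    4    5    3    4    4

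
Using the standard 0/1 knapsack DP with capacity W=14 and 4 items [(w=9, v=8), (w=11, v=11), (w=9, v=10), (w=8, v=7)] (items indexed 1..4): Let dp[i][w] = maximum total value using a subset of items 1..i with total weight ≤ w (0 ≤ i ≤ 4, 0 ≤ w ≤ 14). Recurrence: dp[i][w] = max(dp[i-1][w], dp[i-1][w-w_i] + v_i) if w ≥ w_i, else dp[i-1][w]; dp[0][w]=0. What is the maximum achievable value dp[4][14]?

11

i\w   0   1   2   3   4   5   6   7   8   9  10  11  12  13  14
  0   0   0   0   0   0   0   0   0   0   0   0   0   0   0   0
  1   0   0   0   0   0   0   0   0   0   8   8   8   8   8   8
  2   0   0   0   0   0   0   0   0   0   8   8  11  11  11  11
  3   0   0   0   0   0   0   0   0   0  10  10  11  11  11  11
  4   0   0   0   0   0   0   0   0   7  10  10  11  11  11  11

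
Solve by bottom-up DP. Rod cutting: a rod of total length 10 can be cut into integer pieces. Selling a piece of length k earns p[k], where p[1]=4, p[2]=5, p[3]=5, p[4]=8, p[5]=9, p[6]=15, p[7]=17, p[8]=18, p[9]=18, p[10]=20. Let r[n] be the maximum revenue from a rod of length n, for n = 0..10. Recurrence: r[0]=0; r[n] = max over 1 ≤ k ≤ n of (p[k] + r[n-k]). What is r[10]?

   n    0    1    2    3    4    5    6    7    8    9   10
r[n]    0    4    8   12   16   20   24   28   32   36   40

40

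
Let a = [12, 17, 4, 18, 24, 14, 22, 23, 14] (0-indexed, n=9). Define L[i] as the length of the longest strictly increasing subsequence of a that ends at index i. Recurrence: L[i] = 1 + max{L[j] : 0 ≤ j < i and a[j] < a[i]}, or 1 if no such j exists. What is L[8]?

   i    0    1    2    3    4    5    6    7    8
a[i]   12   17    4   18   24   14   22   23   14
L[i]    1    2    1    3    4    2    4    5    2

2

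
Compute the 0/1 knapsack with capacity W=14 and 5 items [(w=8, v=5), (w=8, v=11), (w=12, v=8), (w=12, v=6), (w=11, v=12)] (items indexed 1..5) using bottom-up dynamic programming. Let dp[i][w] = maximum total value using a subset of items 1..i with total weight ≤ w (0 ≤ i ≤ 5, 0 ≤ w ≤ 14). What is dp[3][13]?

11

i\w   0   1   2   3   4   5   6   7   8   9  10  11  12  13  14
  0   0   0   0   0   0   0   0   0   0   0   0   0   0   0   0
  1   0   0   0   0   0   0   0   0   5   5   5   5   5   5   5
  2   0   0   0   0   0   0   0   0  11  11  11  11  11  11  11
  3   0   0   0   0   0   0   0   0  11  11  11  11  11  11  11
  4   0   0   0   0   0   0   0   0  11  11  11  11  11  11  11
  5   0   0   0   0   0   0   0   0  11  11  11  12  12  12  12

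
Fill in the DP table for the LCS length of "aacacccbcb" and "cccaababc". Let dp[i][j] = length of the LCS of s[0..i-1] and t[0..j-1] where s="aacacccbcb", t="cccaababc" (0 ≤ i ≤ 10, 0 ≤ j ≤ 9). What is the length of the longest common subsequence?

5

   ''  c  c  c  a  a  b  a  b  c
''  0  0  0  0  0  0  0  0  0  0
 a  0  0  0  0  1  1  1  1  1  1
 a  0  0  0  0  1  2  2  2  2  2
 c  0  1  1  1  1  2  2  2  2  3
 a  0  1  1  1  2  2  2  3  3  3
 c  0  1  2  2  2  2  2  3  3  4
 c  0  1  2  3  3  3  3  3  3  4
 c  0  1  2  3  3  3  3  3  3  4
 b  0  1  2  3  3  3  4  4  4  4
 c  0  1  2  3  3  3  4  4  4  5
 b  0  1  2  3  3  3  4  4  5  5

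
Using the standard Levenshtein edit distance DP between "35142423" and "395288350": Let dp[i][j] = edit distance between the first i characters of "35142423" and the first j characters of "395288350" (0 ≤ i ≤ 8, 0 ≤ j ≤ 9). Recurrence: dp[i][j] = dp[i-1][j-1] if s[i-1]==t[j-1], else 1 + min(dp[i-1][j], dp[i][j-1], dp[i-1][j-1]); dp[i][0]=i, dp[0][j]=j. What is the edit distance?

7

   ''  3  9  5  2  8  8  3  5  0
''  0  1  2  3  4  5  6  7  8  9
 3  1  0  1  2  3  4  5  6  7  8
 5  2  1  1  1  2  3  4  5  6  7
 1  3  2  2  2  2  3  4  5  6  7
 4  4  3  3  3  3  3  4  5  6  7
 2  5  4  4  4  3  4  4  5  6  7
 4  6  5  5  5  4  4  5  5  6  7
 2  7  6  6  6  5  5  5  6  6  7
 3  8  7  7  7  6  6  6  5  6  7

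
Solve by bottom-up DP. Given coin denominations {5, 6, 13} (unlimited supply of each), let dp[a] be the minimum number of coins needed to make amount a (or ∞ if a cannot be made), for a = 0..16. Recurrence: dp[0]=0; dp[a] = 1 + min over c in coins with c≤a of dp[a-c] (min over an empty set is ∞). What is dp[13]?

 a  0  1  2  3  4  5  6  7  8  9 10 11 12 13 14 15 16
dp  0  -  -  -  -  1  1  -  -  -  2  2  2  1  -  3  3
(- denotes ∞ / unreachable)

1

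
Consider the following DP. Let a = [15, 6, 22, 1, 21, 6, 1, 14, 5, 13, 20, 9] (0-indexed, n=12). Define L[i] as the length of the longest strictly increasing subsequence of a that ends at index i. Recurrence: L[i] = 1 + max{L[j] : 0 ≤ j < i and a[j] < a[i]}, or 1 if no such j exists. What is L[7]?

3

   i    0    1    2    3    4    5    6    7    8    9   10   11
a[i]   15    6   22    1   21    6    1   14    5   13   20    9
L[i]    1    1    2    1    2    2    1    3    2    3    4    3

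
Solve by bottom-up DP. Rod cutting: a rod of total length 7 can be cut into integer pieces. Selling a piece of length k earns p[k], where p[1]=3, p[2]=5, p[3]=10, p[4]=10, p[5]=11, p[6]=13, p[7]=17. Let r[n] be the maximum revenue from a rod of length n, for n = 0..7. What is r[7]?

23

   n    0    1    2    3    4    5    6    7
r[n]    0    3    6   10   13   16   20   23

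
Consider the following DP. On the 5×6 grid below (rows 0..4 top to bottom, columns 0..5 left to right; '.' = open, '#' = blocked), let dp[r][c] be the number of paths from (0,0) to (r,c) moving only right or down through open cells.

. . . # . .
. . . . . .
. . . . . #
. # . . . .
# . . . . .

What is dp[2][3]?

r\c   0   1   2   3   4   5
  0   1   1   1   0   0   0
  1   1   2   3   3   3   3
  2   1   3   6   9  12   0
  3   1   0   6  15  27  27
  4   0   0   6  21  48  75

9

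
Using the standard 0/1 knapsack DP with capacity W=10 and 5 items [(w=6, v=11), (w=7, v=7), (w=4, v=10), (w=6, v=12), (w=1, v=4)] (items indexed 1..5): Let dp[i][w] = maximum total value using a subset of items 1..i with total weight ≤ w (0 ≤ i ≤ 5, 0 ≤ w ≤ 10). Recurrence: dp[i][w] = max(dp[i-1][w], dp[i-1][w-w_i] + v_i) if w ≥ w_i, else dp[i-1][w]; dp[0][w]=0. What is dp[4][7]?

i\w   0   1   2   3   4   5   6   7   8   9  10
  0   0   0   0   0   0   0   0   0   0   0   0
  1   0   0   0   0   0   0  11  11  11  11  11
  2   0   0   0   0   0   0  11  11  11  11  11
  3   0   0   0   0  10  10  11  11  11  11  21
  4   0   0   0   0  10  10  12  12  12  12  22
  5   0   4   4   4  10  14  14  16  16  16  22

12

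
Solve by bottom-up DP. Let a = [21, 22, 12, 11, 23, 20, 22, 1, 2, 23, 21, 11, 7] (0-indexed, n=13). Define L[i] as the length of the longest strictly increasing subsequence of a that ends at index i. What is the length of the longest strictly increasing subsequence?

4

   i    0    1    2    3    4    5    6    7    8    9   10   11   12
a[i]   21   22   12   11   23   20   22    1    2   23   21   11    7
L[i]    1    2    1    1    3    2    3    1    2    4    3    3    3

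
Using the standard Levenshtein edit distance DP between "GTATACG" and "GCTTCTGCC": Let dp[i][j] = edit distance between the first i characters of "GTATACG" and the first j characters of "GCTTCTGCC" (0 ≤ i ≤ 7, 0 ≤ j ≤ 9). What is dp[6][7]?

   ''  G  C  T  T  C  T  G  C  C
''  0  1  2  3  4  5  6  7  8  9
 G  1  0  1  2  3  4  5  6  7  8
 T  2  1  1  1  2  3  4  5  6  7
 A  3  2  2  2  2  3  4  5  6  7
 T  4  3  3  2  2  3  3  4  5  6
 A  5  4  4  3  3  3  4  4  5  6
 C  6  5  4  4  4  3  4  5  4  5
 G  7  6  5  5  5  4  4  4  5  5

5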